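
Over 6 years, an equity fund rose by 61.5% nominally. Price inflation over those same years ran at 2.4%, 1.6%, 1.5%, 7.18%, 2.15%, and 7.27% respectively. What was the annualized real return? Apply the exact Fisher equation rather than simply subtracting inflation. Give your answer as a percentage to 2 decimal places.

4.50%

Cumulative inflation factor: 1.024 × 1.016 × 1.015 × 1.0718 × 1.0215 × 1.0727 ≈ 1.24020.
Nominal growth factor: 1.61500. Real growth factor = 1.61500 / 1.24020 ≈ 1.30221.
Annualized: 1.30221^(1/6) − 1 ≈ 0.04499.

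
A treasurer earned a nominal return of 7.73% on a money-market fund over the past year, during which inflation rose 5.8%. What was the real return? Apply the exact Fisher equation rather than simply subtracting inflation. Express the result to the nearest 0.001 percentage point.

1.824%

Real return via the Fisher equation: (1 + 7.73%)/(1 + 5.8%) − 1 = 1.0773/1.058 − 1 ≈ 0.01824.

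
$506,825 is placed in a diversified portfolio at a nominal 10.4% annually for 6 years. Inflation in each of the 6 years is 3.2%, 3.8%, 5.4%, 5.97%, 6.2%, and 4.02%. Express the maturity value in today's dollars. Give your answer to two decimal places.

Nominal value at maturity: $506,825 × (1 + 10.4%)^6 ≈ $917,640.28.
Price-level factor over 6 years: 1.032 × 1.038 × 1.054 × 1.0597 × 1.062 × 1.0402 ≈ 1.3217276100.
The maturity value deflated by that factor is the answer in today's purchasing power.

$694,273.37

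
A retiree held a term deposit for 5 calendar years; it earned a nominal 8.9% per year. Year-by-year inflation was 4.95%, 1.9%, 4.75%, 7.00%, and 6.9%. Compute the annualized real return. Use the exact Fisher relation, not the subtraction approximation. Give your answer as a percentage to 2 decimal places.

3.63%

Cumulative inflation factor: 1.0495 × 1.019 × 1.0475 × 1.0700 × 1.069 ≈ 1.28136.
Nominal growth factor: 1.53158. Real growth factor = 1.53158 / 1.28136 ≈ 1.19527.
Annualized: 1.19527^(1/5) − 1 ≈ 0.03632.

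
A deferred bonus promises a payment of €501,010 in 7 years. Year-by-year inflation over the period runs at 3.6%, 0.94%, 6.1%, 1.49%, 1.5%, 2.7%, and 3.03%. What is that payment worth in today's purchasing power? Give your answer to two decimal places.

€414,270.98

Price-level factor over 7 years: 1.036 × 1.0094 × 1.061 × 1.0149 × 1.015 × 1.027 × 1.0303 ≈ 1.2093774817.
Purchasing power today: €501,010 divided by that factor.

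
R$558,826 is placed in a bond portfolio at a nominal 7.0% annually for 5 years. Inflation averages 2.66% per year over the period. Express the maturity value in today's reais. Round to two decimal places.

R$687,367.81

Nominal value at maturity: R$558,826 × (1 + 7.0%)^5 ≈ R$783,782.37.
Price-level factor over 5 years: (1 + 2.66%)^5 ≈ 1.1402663275.
The maturity value deflated by that factor is the answer in today's purchasing power.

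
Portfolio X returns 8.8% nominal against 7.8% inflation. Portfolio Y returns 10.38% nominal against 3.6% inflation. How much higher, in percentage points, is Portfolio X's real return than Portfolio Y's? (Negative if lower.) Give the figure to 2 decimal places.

-5.62

Portfolio X real return: 1.088/1.078 − 1 = 0.928%.
Portfolio Y real return: 1.1038/1.036 − 1 = 6.544%.
Difference: 0.928 − 6.544 = -5.616 pp.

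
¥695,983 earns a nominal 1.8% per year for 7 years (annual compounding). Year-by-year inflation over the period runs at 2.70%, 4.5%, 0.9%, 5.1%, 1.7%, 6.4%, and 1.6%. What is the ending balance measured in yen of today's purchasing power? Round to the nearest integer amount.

Nominal value at maturity: ¥695,983 × (1 + 1.8%)^7 ≈ ¥788,557.
Price-level factor over 7 years: 1.0270 × 1.045 × 1.009 × 1.051 × 1.017 × 1.064 × 1.016 ≈ 1.2512292984.
Dividing the nominal maturity value by the price-level factor gives the value in today's money.

¥630,226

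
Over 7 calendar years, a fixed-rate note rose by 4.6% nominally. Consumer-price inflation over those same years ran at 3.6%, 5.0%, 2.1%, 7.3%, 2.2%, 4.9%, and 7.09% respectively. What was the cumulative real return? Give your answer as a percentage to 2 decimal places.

-23.55%

Cumulative inflation factor: 1.036 × 1.050 × 1.021 × 1.073 × 1.022 × 1.049 × 1.0709 ≈ 1.36820.
Nominal growth factor: 1.04600. Real growth factor = 1.04600 / 1.36820 ≈ 0.76451.
Total real return ≈ -23.5492%.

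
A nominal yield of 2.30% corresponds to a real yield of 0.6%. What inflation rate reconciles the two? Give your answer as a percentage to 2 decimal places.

1.69%

From (1+r_nom) = (1+r_real)(1+π), we get 1+π = (1 + 2.30%)/(1 + 0.6%) = 1.0230/1.006 ≈ 1.01690.
So π ≈ 1.6899%.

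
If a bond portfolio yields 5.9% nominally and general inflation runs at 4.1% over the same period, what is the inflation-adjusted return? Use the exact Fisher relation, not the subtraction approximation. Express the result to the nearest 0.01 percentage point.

1.73%

Real return via the Fisher equation: (1 + 5.9%)/(1 + 4.1%) − 1 = 1.059/1.041 − 1 ≈ 0.01729.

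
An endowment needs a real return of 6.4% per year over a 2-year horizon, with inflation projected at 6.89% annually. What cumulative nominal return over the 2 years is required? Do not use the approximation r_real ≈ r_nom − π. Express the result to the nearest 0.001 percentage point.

29.347%

Required annual nominal rate: (1+6.4%)(1+6.89%) − 1 = 13.73096%.
Cumulative over 2 years: (1 + 0.1373096)^2 − 1 ≈ 0.29347.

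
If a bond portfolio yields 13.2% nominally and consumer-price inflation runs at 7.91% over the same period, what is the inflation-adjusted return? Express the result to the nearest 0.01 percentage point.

Real return via the Fisher equation: (1 + 13.2%)/(1 + 7.91%) − 1 = 1.132/1.0791 − 1 ≈ 0.04902.

4.90%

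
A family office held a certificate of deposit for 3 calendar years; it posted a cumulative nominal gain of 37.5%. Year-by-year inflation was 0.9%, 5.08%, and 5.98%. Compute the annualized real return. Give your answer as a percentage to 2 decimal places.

6.96%

Cumulative inflation factor: 1.009 × 1.0508 × 1.0598 ≈ 1.12366.
Nominal growth factor: 1.37500. Real growth factor = 1.37500 / 1.12366 ≈ 1.22368.
Annualized: 1.22368^(1/3) − 1 ≈ 0.06960.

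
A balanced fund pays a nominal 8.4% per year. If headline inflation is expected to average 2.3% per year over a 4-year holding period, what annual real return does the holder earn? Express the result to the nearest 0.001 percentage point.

With constant rates the annual real return is the same each year: (1+8.4%)/(1+2.3%) − 1 = 0.05963.

5.963%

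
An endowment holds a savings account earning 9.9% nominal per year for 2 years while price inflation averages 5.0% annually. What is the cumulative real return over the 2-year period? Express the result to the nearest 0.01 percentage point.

9.55%

The annual real rate is (1+9.9%)/(1+5.0%) − 1 = 4.6667%.
Compounded over 2 years: (1 + 0.046667)^2 − 1 ≈ 0.09551.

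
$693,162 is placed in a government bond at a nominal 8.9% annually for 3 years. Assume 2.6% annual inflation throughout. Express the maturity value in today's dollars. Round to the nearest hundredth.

Nominal value at maturity: $693,162 × (1 + 8.9%)^3 ≈ $895,196.52.
Price-level factor over 3 years: (1 + 2.6%)^3 = 1.080045576.
The maturity value deflated by that factor is the answer in today's purchasing power.

$828,850.69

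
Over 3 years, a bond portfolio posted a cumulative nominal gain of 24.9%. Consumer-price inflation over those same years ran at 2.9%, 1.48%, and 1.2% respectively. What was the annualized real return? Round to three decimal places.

Cumulative inflation factor: 1.029 × 1.0148 × 1.012 ≈ 1.05676.
Nominal growth factor: 1.24900. Real growth factor = 1.24900 / 1.05676 ≈ 1.18191.
Annualized: 1.18191^(1/3) − 1 ≈ 0.05729.

5.729%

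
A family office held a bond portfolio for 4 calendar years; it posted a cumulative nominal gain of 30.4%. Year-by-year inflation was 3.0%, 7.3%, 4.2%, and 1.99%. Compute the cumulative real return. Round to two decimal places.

11.02%

Cumulative inflation factor: 1.030 × 1.073 × 1.042 × 1.0199 ≈ 1.17452.
Nominal growth factor: 1.30400. Real growth factor = 1.30400 / 1.17452 ≈ 1.11024.
Total real return ≈ 11.0236%.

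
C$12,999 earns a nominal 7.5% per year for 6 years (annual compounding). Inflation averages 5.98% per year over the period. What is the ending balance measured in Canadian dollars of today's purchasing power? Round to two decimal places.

C$14,158.50

Nominal value at maturity: C$12,999 × (1 + 7.5%)^6 ≈ C$20,061.38.
Price-level factor over 6 years: (1 + 5.98%)^6 ≈ 1.4169139989.
The maturity value deflated by that factor is the answer in today's purchasing power.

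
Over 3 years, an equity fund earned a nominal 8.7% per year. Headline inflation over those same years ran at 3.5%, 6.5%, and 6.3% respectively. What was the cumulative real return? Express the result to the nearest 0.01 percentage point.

9.61%

Cumulative inflation factor: 1.035 × 1.065 × 1.063 ≈ 1.17172.
Nominal growth factor: 1.28437. Real growth factor = 1.28437 / 1.17172 ≈ 1.09614.
Total real return ≈ 9.6138%.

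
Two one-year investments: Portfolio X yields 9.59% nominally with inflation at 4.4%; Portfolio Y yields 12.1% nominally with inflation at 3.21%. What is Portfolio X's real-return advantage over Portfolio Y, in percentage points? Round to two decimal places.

Portfolio X real return: 1.0959/1.044 − 1 = 4.971%.
Portfolio Y real return: 1.121/1.0321 − 1 = 8.614%.
Difference: 4.971 − 8.614 = -3.643 pp.

-3.64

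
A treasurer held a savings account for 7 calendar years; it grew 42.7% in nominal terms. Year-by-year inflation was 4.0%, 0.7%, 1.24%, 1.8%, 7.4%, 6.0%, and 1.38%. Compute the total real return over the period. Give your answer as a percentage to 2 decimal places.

14.55%

Cumulative inflation factor: 1.040 × 1.007 × 1.0124 × 1.018 × 1.074 × 1.060 × 1.0138 ≈ 1.24573.
Nominal growth factor: 1.42700. Real growth factor = 1.42700 / 1.24573 ≈ 1.14551.
Total real return ≈ 14.5510%.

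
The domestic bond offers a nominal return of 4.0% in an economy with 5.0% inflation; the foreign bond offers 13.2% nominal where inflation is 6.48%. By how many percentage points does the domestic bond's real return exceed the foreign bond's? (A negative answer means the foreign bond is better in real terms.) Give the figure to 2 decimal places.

The domestic bond real return: 1.040/1.050 − 1 = -0.952%.
The foreign bond real return: 1.132/1.0648 − 1 = 6.311%.
Difference: -0.952 − 6.311 = -7.263 pp.

-7.26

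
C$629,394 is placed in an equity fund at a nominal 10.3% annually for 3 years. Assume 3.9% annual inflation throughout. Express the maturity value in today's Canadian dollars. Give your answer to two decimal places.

Nominal value at maturity: C$629,394 × (1 + 10.3%)^3 ≈ C$844,596.22.
Price-level factor over 3 years: (1 + 3.9%)^3 = 1.121622319.
Dividing the nominal maturity value by the price-level factor gives the value in today's money.

C$753,013.03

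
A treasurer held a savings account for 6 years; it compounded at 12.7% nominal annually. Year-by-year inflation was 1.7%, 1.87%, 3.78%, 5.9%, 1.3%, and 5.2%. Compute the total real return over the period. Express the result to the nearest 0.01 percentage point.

Cumulative inflation factor: 1.017 × 1.0187 × 1.0378 × 1.059 × 1.013 × 1.052 ≈ 1.21339.
Nominal growth factor: 2.04901. Real growth factor = 2.04901 / 1.21339 ≈ 1.68866.
Total real return ≈ 68.8657%.

68.87%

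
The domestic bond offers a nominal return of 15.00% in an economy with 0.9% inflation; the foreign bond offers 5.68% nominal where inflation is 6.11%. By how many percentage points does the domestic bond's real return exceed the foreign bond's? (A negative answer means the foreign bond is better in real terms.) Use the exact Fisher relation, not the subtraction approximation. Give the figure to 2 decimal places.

The domestic bond real return: 1.1500/1.009 − 1 = 13.974%.
The foreign bond real return: 1.0568/1.0611 − 1 = -0.405%.
Difference: 13.974 − (-0.405) = 14.379 pp.

14.38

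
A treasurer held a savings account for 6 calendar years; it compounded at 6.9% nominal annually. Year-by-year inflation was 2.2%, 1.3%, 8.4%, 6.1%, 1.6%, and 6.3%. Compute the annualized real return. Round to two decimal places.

Cumulative inflation factor: 1.022 × 1.013 × 1.084 × 1.061 × 1.016 × 1.063 ≈ 1.28597.
Nominal growth factor: 1.49233. Real growth factor = 1.49233 / 1.28597 ≈ 1.16047.
Annualized: 1.16047^(1/6) − 1 ≈ 0.02511.

2.51%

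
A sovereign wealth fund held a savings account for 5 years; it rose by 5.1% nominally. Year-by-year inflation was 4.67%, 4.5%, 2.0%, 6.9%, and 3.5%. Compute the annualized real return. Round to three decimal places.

-3.166%

Cumulative inflation factor: 1.0467 × 1.045 × 1.020 × 1.069 × 1.035 ≈ 1.23440.
Nominal growth factor: 1.05100. Real growth factor = 1.05100 / 1.23440 ≈ 0.85142.
Annualized: 0.85142^(1/5) − 1 ≈ -0.03166.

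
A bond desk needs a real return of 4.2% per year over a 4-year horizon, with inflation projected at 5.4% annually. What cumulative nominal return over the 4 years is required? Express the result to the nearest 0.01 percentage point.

45.49%

Required annual nominal rate: (1+4.2%)(1+5.4%) − 1 = 9.8268%.
Cumulative over 4 years: (1 + 0.098268)^4 − 1 ≈ 0.45490.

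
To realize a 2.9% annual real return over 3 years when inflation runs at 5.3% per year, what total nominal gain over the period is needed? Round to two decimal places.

27.21%

Required annual nominal rate: (1+2.9%)(1+5.3%) − 1 = 8.3537%.
Cumulative over 3 years: (1 + 0.083537)^3 − 1 ≈ 0.27213.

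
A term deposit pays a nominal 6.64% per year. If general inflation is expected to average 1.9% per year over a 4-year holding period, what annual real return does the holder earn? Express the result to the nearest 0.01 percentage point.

With constant rates the annual real return is the same each year: (1+6.64%)/(1+1.9%) − 1 = 0.04652.

4.65%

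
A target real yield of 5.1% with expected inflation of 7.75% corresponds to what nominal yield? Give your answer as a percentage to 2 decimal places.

By the Fisher equation, 1 + r_nom = (1 + 5.1%)(1 + 7.75%) = 1.051 × 1.0775 = 1.1324525.
So r_nom = 13.24525%.

13.25%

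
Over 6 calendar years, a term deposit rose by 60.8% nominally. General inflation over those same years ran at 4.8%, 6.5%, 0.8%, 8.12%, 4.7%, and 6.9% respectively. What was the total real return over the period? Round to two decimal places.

Cumulative inflation factor: 1.048 × 1.065 × 1.008 × 1.0812 × 1.047 × 1.069 ≈ 1.36145.
Nominal growth factor: 1.60800. Real growth factor = 1.60800 / 1.36145 ≈ 1.18109.
Total real return ≈ 18.1093%.

18.11%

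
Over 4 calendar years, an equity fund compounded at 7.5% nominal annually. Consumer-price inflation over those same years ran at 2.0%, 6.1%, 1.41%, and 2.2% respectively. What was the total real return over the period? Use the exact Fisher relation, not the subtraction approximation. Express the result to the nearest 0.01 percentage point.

19.07%

Cumulative inflation factor: 1.020 × 1.061 × 1.0141 × 1.022 ≈ 1.12162.
Nominal growth factor: 1.33547. Real growth factor = 1.33547 / 1.12162 ≈ 1.19066.
Total real return ≈ 19.0657%.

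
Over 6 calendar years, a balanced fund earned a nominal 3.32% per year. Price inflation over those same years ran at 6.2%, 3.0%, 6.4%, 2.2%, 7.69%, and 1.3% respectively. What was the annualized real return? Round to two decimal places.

Cumulative inflation factor: 1.062 × 1.030 × 1.064 × 1.022 × 1.0769 × 1.013 ≈ 1.29759.
Nominal growth factor: 1.21648. Real growth factor = 1.21648 / 1.29759 ≈ 0.93749.
Annualized: 0.93749^(1/6) − 1 ≈ -0.01070.

-1.07%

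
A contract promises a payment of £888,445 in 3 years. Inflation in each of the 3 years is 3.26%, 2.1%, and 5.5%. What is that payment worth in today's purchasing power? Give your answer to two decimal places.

£798,767.20

Price-level factor over 3 years: 1.0326 × 1.021 × 1.055 = 1.112270253.
Purchasing power today: £888,445 divided by that factor.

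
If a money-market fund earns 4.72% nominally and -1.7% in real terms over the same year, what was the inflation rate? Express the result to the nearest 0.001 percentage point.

6.531%

From (1+r_nom) = (1+r_real)(1+π), we get 1+π = (1 + 4.72%)/(1 − 1.7%) = 1.0472/0.983 ≈ 1.06531.
So π ≈ 6.5310%.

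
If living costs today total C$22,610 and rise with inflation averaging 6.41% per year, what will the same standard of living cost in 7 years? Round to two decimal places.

C$34,928.32

Cumulative price-level factor: (1+6.41%)^7 ≈ 1.5448172217.
The nominal amount required is C$22,610 scaled up by that factor.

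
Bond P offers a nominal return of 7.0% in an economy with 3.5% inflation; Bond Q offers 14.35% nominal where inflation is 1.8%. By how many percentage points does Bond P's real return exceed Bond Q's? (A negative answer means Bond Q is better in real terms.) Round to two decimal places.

-8.95

Bond P real return: 1.070/1.035 − 1 = 3.382%.
Bond Q real return: 1.1435/1.018 − 1 = 12.328%.
Difference: 3.382 − 12.328 = -8.946 pp.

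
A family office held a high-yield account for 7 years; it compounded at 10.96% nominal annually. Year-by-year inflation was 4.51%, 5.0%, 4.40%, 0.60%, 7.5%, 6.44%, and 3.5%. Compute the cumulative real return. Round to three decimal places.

51.728%

Cumulative inflation factor: 1.0451 × 1.050 × 1.0440 × 1.0060 × 1.075 × 1.0644 × 1.035 ≈ 1.36490.
Nominal growth factor: 2.07093. Real growth factor = 2.07093 / 1.36490 ≈ 1.51728.
Total real return ≈ 51.7280%.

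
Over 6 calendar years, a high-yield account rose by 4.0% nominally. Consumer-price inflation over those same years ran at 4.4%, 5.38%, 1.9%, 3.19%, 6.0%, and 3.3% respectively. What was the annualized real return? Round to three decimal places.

Cumulative inflation factor: 1.044 × 1.0538 × 1.019 × 1.0319 × 1.060 × 1.033 ≈ 1.26671.
Nominal growth factor: 1.04000. Real growth factor = 1.04000 / 1.26671 ≈ 0.82103.
Annualized: 0.82103^(1/6) − 1 ≈ -0.03233.

-3.233%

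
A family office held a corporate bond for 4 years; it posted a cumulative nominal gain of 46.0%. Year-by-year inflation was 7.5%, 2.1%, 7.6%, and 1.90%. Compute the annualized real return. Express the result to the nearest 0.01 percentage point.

4.95%

Cumulative inflation factor: 1.075 × 1.021 × 1.076 × 1.0190 ≈ 1.20343.
Nominal growth factor: 1.46000. Real growth factor = 1.46000 / 1.20343 ≈ 1.21320.
Annualized: 1.21320^(1/4) − 1 ≈ 0.04950.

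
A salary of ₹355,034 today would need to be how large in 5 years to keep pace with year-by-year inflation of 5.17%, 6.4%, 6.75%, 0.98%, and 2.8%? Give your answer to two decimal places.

Cumulative price-level factor: 1.0517 × 1.064 × 1.0675 × 1.0098 × 1.028 ≈ 1.2400233599.
Multiplying ₹355,034 by the price-level factor gives the future nominal sum.

₹440,250.45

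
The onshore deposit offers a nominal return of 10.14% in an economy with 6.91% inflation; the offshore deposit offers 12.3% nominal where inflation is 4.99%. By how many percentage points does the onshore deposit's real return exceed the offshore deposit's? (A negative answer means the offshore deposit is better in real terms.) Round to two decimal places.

The onshore deposit real return: 1.1014/1.0691 − 1 = 3.021%.
The offshore deposit real return: 1.123/1.0499 − 1 = 6.963%.
Difference: 3.021 − 6.963 = -3.942 pp.

-3.94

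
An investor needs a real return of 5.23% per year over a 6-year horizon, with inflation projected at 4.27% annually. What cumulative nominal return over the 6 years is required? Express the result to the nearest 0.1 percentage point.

Required annual nominal rate: (1+5.23%)(1+4.27%) − 1 = 9.723321%.
Cumulative over 6 years: (1 + 0.09723321)^6 − 1 ≈ 0.74499.

74.5%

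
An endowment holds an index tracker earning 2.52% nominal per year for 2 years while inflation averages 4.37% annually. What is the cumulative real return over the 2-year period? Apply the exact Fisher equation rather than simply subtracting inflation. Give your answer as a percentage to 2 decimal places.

-3.51%

The annual real rate is (1+2.52%)/(1+4.37%) − 1 = -1.7725%.
Compounded over 2 years: (1 + -0.017725)^2 − 1 ≈ -0.03514.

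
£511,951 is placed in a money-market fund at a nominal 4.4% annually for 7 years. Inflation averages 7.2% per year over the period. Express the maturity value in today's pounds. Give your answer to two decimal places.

Nominal value at maturity: £511,951 × (1 + 4.4%)^7 ≈ £692,041.10.
Price-level factor over 7 years: (1 + 7.2%)^7 ≈ 1.6269098835.
Dividing the nominal maturity value by the price-level factor gives the value in today's money.

£425,371.50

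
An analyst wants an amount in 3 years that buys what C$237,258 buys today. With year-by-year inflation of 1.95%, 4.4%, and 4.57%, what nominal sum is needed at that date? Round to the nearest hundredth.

Cumulative price-level factor: 1.0195 × 1.044 × 1.0457 = 1.1129991606.
The nominal amount required is C$237,258 scaled up by that factor.

C$264,067.95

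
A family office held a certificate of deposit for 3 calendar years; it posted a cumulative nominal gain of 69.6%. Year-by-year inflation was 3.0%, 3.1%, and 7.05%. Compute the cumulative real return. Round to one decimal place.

Cumulative inflation factor: 1.030 × 1.031 × 1.0705 ≈ 1.13680.
Nominal growth factor: 1.69600. Real growth factor = 1.69600 / 1.13680 ≈ 1.49191.
Total real return ≈ 49.1912%.

49.2%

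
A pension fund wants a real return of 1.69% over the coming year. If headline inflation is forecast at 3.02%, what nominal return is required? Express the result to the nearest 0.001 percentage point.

By the Fisher equation, 1 + r_nom = (1 + 1.69%)(1 + 3.02%) = 1.0169 × 1.0302 = 1.04761038.
So r_nom = 4.761038%.

4.761%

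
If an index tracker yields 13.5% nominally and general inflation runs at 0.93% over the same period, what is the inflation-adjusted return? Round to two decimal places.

Real return via the Fisher equation: (1 + 13.5%)/(1 + 0.93%) − 1 = 1.135/1.0093 − 1 ≈ 0.12454.

12.45%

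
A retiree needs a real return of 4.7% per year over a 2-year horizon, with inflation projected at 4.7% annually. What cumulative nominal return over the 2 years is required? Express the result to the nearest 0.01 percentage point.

Required annual nominal rate: (1+4.7%)(1+4.7%) − 1 = 9.6209%.
Cumulative over 2 years: (1 + 0.096209)^2 − 1 ≈ 0.20167.

20.17%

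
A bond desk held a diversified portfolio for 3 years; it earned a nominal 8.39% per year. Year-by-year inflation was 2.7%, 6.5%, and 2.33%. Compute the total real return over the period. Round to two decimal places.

Cumulative inflation factor: 1.027 × 1.065 × 1.0233 ≈ 1.11924.
Nominal growth factor: 1.27341. Real growth factor = 1.27341 / 1.11924 ≈ 1.13774.
Total real return ≈ 13.7744%.

13.77%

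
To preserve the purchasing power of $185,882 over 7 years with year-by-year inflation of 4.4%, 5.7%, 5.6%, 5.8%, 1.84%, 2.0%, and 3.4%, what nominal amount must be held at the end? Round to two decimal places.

$246,150.95

Cumulative price-level factor: 1.044 × 1.057 × 1.056 × 1.058 × 1.0184 × 1.020 × 1.034 ≈ 1.3242322886.
The nominal amount required is $185,882 scaled up by that factor.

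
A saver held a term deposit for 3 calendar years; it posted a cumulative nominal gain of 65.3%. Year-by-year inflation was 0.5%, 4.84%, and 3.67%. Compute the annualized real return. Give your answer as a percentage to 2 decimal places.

Cumulative inflation factor: 1.005 × 1.0484 × 1.0367 ≈ 1.09231.
Nominal growth factor: 1.65300. Real growth factor = 1.65300 / 1.09231 ≈ 1.51331.
Annualized: 1.51331^(1/3) − 1 ≈ 0.14809.

14.81%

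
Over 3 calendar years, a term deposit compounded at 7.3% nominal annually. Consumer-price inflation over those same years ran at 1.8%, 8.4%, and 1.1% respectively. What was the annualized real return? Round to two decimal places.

3.46%

Cumulative inflation factor: 1.018 × 1.084 × 1.011 ≈ 1.11565.
Nominal growth factor: 1.23538. Real growth factor = 1.23538 / 1.11565 ≈ 1.10731.
Annualized: 1.10731^(1/3) − 1 ≈ 0.03456.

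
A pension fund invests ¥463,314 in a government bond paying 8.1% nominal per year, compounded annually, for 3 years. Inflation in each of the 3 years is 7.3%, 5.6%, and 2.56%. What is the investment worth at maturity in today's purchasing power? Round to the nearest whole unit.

¥503,629

Nominal value at maturity: ¥463,314 × (1 + 8.1%)^3 ≈ ¥585,265.
Price-level factor over 3 years: 1.073 × 1.056 × 1.0256 = 1.1620950528.
The maturity value deflated by that factor is the answer in today's purchasing power.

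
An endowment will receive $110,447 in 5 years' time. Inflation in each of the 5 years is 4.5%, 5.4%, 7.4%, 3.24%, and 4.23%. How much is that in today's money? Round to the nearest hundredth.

$86,766.49

Price-level factor over 5 years: 1.045 × 1.054 × 1.074 × 1.0324 × 1.0423 ≈ 1.2729223630.
Purchasing power today: $110,447 divided by that factor.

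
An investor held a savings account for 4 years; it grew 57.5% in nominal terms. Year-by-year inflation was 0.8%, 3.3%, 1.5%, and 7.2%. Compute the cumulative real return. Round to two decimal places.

Cumulative inflation factor: 1.008 × 1.033 × 1.015 × 1.072 ≈ 1.13298.
Nominal growth factor: 1.57500. Real growth factor = 1.57500 / 1.13298 ≈ 1.39014.
Total real return ≈ 39.0141%.

39.01%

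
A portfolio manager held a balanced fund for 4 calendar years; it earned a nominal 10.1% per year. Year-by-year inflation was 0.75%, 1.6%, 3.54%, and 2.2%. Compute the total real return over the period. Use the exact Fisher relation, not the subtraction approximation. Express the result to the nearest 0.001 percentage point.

Cumulative inflation factor: 1.0075 × 1.016 × 1.0354 × 1.022 ≈ 1.08317.
Nominal growth factor: 1.46943. Real growth factor = 1.46943 / 1.08317 ≈ 1.35660.
Total real return ≈ 35.6599%.

35.660%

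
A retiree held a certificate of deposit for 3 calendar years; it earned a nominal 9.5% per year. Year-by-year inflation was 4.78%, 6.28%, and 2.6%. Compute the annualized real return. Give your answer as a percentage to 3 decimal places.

4.742%

Cumulative inflation factor: 1.0478 × 1.0628 × 1.026 ≈ 1.14256.
Nominal growth factor: 1.31293. Real growth factor = 1.31293 / 1.14256 ≈ 1.14912.
Annualized: 1.14912^(1/3) − 1 ≈ 0.04742.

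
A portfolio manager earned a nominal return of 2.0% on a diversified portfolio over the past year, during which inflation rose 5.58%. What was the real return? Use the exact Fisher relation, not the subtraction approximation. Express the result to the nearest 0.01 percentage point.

Real return via the Fisher equation: (1 + 2.0%)/(1 + 5.58%) − 1 = 1.020/1.0558 − 1 ≈ -0.03391.

-3.39%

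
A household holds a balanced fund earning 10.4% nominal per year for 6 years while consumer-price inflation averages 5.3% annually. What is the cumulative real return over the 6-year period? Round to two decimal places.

The annual real rate is (1+10.4%)/(1+5.3%) − 1 = 4.8433%.
Compounded over 6 years: (1 + 0.048433)^6 − 1 ≈ 0.32814.

32.81%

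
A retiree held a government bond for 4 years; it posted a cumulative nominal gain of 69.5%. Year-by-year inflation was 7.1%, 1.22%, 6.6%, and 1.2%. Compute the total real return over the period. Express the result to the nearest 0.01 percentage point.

Cumulative inflation factor: 1.071 × 1.0122 × 1.066 × 1.012 ≈ 1.16948.
Nominal growth factor: 1.69500. Real growth factor = 1.69500 / 1.16948 ≈ 1.44936.
Total real return ≈ 44.9360%.

44.94%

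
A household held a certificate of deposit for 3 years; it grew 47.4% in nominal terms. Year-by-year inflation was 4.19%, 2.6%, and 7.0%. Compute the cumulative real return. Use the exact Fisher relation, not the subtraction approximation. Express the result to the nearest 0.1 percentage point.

28.9%

Cumulative inflation factor: 1.0419 × 1.026 × 1.070 ≈ 1.14382.
Nominal growth factor: 1.47400. Real growth factor = 1.47400 / 1.14382 ≈ 1.28867.
Total real return ≈ 28.8666%.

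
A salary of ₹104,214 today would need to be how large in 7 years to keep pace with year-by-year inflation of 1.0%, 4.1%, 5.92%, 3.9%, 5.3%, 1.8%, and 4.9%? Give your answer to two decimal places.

₹135,594.89

Cumulative price-level factor: 1.010 × 1.041 × 1.0592 × 1.039 × 1.053 × 1.018 × 1.049 ≈ 1.3011197235.
Multiplying ₹104,214 by the price-level factor gives the future nominal sum.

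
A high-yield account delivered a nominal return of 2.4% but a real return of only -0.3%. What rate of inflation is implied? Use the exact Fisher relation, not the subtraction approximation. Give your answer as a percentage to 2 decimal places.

2.71%

From (1+r_nom) = (1+r_real)(1+π), we get 1+π = (1 + 2.4%)/(1 − 0.3%) = 1.024/0.997 ≈ 1.02708.
So π ≈ 2.7081%.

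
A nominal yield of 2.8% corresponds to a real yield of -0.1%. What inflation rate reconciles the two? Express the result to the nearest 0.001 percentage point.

From (1+r_nom) = (1+r_real)(1+π), we get 1+π = (1 + 2.8%)/(1 − 0.1%) = 1.028/0.999 ≈ 1.02903.
So π ≈ 2.9029%.

2.903%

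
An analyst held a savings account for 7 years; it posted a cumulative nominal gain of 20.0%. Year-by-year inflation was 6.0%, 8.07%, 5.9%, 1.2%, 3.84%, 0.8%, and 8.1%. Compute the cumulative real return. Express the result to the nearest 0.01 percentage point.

-13.61%

Cumulative inflation factor: 1.060 × 1.0807 × 1.059 × 1.012 × 1.0384 × 1.008 × 1.081 ≈ 1.38912.
Nominal growth factor: 1.20000. Real growth factor = 1.20000 / 1.38912 ≈ 0.86386.
Total real return ≈ -13.6141%.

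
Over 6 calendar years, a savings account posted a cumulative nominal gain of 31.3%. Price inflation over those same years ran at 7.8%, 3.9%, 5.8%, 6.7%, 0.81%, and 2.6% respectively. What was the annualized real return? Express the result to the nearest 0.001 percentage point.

0.066%

Cumulative inflation factor: 1.078 × 1.039 × 1.058 × 1.067 × 1.0081 × 1.026 ≈ 1.30778.
Nominal growth factor: 1.31300. Real growth factor = 1.31300 / 1.30778 ≈ 1.00399.
Annualized: 1.00399^(1/6) − 1 ≈ 0.00066.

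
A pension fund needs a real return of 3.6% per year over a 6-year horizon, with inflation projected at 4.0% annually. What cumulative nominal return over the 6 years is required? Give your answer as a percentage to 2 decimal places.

Required annual nominal rate: (1+3.6%)(1+4.0%) − 1 = 7.744%.
Cumulative over 6 years: (1 + 0.07744)^6 − 1 ≈ 0.56444.

56.44%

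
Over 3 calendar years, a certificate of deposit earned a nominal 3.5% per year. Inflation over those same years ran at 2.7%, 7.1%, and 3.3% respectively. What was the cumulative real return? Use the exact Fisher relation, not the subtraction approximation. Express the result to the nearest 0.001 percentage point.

Cumulative inflation factor: 1.027 × 1.071 × 1.033 ≈ 1.13621.
Nominal growth factor: 1.10872. Real growth factor = 1.10872 / 1.13621 ≈ 0.97580.
Total real return ≈ -2.4200%.

-2.420%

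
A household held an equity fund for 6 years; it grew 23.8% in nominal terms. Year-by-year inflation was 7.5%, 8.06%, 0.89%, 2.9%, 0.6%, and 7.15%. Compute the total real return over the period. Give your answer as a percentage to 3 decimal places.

-4.766%

Cumulative inflation factor: 1.075 × 1.0806 × 1.0089 × 1.029 × 1.006 × 1.0715 ≈ 1.29995.
Nominal growth factor: 1.23800. Real growth factor = 1.23800 / 1.29995 ≈ 0.95234.
Total real return ≈ -4.7657%.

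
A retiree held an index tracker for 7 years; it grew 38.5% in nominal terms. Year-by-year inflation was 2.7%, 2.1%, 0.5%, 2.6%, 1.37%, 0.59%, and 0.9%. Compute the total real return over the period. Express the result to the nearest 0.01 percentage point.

24.50%

Cumulative inflation factor: 1.027 × 1.021 × 1.005 × 1.026 × 1.0137 × 1.0059 × 1.009 ≈ 1.11241.
Nominal growth factor: 1.38500. Real growth factor = 1.38500 / 1.11241 ≈ 1.24504.
Total real return ≈ 24.5044%.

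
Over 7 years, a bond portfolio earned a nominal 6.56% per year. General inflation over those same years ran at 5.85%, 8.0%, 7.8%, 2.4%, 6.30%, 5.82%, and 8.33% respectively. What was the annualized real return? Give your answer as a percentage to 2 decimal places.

0.21%

Cumulative inflation factor: 1.0585 × 1.080 × 1.078 × 1.024 × 1.0630 × 1.0582 × 1.0833 ≈ 1.53774.
Nominal growth factor: 1.56013. Real growth factor = 1.56013 / 1.53774 ≈ 1.01456.
Annualized: 1.01456^(1/7) − 1 ≈ 0.00207.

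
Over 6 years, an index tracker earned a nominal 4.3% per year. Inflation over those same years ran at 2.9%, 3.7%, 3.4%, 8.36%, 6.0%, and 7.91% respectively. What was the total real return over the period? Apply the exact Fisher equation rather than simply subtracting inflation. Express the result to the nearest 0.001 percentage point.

-5.864%

Cumulative inflation factor: 1.029 × 1.037 × 1.034 × 1.0836 × 1.060 × 1.0791 ≈ 1.36758.
Nominal growth factor: 1.28738. Real growth factor = 1.28738 / 1.36758 ≈ 0.94136.
Total real return ≈ -5.8642%.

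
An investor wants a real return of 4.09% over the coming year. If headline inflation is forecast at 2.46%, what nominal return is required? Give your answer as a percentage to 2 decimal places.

By the Fisher equation, 1 + r_nom = (1 + 4.09%)(1 + 2.46%) = 1.0409 × 1.0246 = 1.06650614.
So r_nom = 6.650614%.

6.65%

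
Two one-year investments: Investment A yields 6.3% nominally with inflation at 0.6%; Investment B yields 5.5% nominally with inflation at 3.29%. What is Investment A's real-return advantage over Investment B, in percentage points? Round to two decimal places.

Investment A real return: 1.063/1.006 − 1 = 5.666%.
Investment B real return: 1.055/1.0329 − 1 = 2.140%.
Difference: 5.666 − 2.140 = 3.526 pp.

3.53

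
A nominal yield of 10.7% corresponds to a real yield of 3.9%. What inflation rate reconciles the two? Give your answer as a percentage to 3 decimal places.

From (1+r_nom) = (1+r_real)(1+π), we get 1+π = (1 + 10.7%)/(1 + 3.9%) = 1.107/1.039 ≈ 1.06545.
So π ≈ 6.5448%.

6.545%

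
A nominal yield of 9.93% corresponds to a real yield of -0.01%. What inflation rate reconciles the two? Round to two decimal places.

From (1+r_nom) = (1+r_real)(1+π), we get 1+π = (1 + 9.93%)/(1 − 0.01%) = 1.0993/0.9999 ≈ 1.09941.
So π ≈ 9.9410%.

9.94%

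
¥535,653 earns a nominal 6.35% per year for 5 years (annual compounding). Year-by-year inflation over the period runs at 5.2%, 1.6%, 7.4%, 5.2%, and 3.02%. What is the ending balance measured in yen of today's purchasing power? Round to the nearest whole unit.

Nominal value at maturity: ¥535,653 × (1 + 6.35%)^5 ≈ ¥728,737.
Price-level factor over 5 years: 1.052 × 1.016 × 1.074 × 1.052 × 1.0302 ≈ 1.2440877520.
Dividing the nominal maturity value by the price-level factor gives the value in today's money.

¥585,760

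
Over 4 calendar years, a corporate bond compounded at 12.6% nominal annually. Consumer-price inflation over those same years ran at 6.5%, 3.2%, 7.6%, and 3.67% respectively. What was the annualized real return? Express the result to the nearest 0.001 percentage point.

Cumulative inflation factor: 1.065 × 1.032 × 1.076 × 1.0367 ≈ 1.22601.
Nominal growth factor: 1.60751. Real growth factor = 1.60751 / 1.22601 ≈ 1.31117.
Annualized: 1.31117^(1/4) − 1 ≈ 0.07008.

7.008%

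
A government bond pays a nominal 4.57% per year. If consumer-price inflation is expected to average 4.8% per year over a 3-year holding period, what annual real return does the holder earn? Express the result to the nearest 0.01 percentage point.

-0.22%

With constant rates the annual real return is the same each year: (1+4.57%)/(1+4.8%) − 1 = -0.00219.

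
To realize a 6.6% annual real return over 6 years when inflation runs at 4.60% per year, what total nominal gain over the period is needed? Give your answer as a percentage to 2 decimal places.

Required annual nominal rate: (1+6.6%)(1+4.60%) − 1 = 11.5036%.
Cumulative over 6 years: (1 + 0.115036)^6 − 1 ≈ 0.92191.

92.19%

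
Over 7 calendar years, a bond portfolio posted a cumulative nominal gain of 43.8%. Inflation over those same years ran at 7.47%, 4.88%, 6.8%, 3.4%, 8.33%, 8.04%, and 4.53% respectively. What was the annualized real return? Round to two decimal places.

Cumulative inflation factor: 1.0747 × 1.0488 × 1.068 × 1.034 × 1.0833 × 1.0804 × 1.0453 ≈ 1.52281.
Nominal growth factor: 1.43800. Real growth factor = 1.43800 / 1.52281 ≈ 0.94431.
Annualized: 0.94431^(1/7) − 1 ≈ -0.00815.

-0.82%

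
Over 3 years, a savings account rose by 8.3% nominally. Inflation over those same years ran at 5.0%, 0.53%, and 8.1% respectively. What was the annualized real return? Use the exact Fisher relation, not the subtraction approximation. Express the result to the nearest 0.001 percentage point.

-1.726%

Cumulative inflation factor: 1.050 × 1.0053 × 1.081 ≈ 1.14107.
Nominal growth factor: 1.08300. Real growth factor = 1.08300 / 1.14107 ≈ 0.94911.
Annualized: 0.94911^(1/3) − 1 ≈ -0.01726.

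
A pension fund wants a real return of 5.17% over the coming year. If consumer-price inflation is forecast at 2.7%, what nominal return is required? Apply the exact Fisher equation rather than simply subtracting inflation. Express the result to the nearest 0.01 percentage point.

8.01%

By the Fisher equation, 1 + r_nom = (1 + 5.17%)(1 + 2.7%) = 1.0517 × 1.027 = 1.0800959.
So r_nom = 8.00959%.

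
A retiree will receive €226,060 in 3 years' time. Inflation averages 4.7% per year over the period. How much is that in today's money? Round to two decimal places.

Price-level factor over 3 years: (1 + 4.7%)^3 = 1.147730823.
Purchasing power today: €226,060 divided by that factor.

€196,962.56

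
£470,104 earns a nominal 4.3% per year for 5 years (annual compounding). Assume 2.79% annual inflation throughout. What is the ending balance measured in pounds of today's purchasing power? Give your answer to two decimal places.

£505,662.98

Nominal value at maturity: £470,104 × (1 + 4.3%)^5 ≈ £580,250.45.
Price-level factor over 5 years: (1 + 2.79%)^5 ≈ 1.1475043229.
The maturity value deflated by that factor is the answer in today's purchasing power.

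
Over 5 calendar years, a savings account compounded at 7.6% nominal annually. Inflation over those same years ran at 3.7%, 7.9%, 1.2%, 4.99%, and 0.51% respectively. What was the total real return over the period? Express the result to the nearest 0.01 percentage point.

Cumulative inflation factor: 1.037 × 1.079 × 1.012 × 1.0499 × 1.0051 ≈ 1.19492.
Nominal growth factor: 1.44232. Real growth factor = 1.44232 / 1.19492 ≈ 1.20704.
Total real return ≈ 20.7045%.

20.70%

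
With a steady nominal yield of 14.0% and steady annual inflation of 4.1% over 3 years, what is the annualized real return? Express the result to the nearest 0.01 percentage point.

With constant rates the annual real return is the same each year: (1+14.0%)/(1+4.1%) − 1 = 0.09510.

9.51%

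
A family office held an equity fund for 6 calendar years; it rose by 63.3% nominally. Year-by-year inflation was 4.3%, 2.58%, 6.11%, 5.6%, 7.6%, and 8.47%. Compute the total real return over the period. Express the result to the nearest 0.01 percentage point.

16.71%

Cumulative inflation factor: 1.043 × 1.0258 × 1.0611 × 1.056 × 1.076 × 1.0847 ≈ 1.39923.
Nominal growth factor: 1.63300. Real growth factor = 1.63300 / 1.39923 ≈ 1.16707.
Total real return ≈ 16.7070%.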